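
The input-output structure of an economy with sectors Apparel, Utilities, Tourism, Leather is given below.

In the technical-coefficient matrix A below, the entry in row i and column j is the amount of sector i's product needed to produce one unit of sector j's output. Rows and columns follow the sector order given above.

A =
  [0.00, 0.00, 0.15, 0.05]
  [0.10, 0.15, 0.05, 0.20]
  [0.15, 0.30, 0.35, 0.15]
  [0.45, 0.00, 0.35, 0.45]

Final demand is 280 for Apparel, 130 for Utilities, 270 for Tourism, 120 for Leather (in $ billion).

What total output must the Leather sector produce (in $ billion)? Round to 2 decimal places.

I − A =
  [   1.00     0.00    -0.15    -0.05]
  [  -0.10     0.85    -0.05    -0.20]
  [  -0.15    -0.30     0.65    -0.15]
  [  -0.45     0.00    -0.35     0.55]
Compute the cofactors C_ij = (−1)^(i+j)·(3×3 minor ij) of I−A; the adjugate is their transpose:
adj(I−A) = Cᵀ =
  [ 0.230000   0.030000   0.085000   0.055000]
  [ 0.107000   0.265250   0.119875   0.138875]
  [ 0.171000   0.158250   0.448375   0.195375]
  [ 0.297000   0.125250   0.354875   0.513875]
det(I−A) = Σ_j (I−A)_1j·C_1j = (1.00)(0.230000) + (0.00)(0.107000) + (-0.15)(0.171000) + (-0.05)(0.297000) = 0.1895
(I − A)⁻¹ = adj(I−A) / det(I−A) ≈
  [   1.2137     0.1583     0.4485     0.2902]
  [   0.5646     1.3997     0.6326     0.7328]
  [   0.9024     0.8351     2.3661     1.0310]
  [   1.5673     0.6609     1.8727     2.7117]
x = (I − A)⁻¹ d = adj(I−A)·d / det(I−A), with det(I−A) = 0.1895:
  x_A = (0.230000·280 + 0.030000·130 + 0.085000·270 + 0.055000·120) / 0.1895 = 97.85 / 0.1895 ≈ 516.36
  x_U = (0.107000·280 + 0.265250·130 + 0.119875·270 + 0.138875·120) / 0.1895 = 113.47375 / 0.1895 ≈ 598.81
  x_T = (0.171000·280 + 0.158250·130 + 0.448375·270 + 0.195375·120) / 0.1895 = 212.95875 / 0.1895 ≈ 1123.79
  x_L = (0.297000·280 + 0.125250·130 + 0.354875·270 + 0.513875·120) / 0.1895 = 256.92375 / 0.1895 ≈ 1355.80

x_L = 1355.80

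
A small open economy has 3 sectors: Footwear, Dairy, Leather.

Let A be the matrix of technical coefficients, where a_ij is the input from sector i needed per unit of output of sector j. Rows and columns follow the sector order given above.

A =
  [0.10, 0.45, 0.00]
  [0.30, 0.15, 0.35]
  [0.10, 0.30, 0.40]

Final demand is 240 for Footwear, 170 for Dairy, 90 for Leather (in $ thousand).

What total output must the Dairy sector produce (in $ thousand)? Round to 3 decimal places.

x_D = 641.457

I − A =
  [   0.90    -0.45     0.00]
  [  -0.30     0.85    -0.35]
  [  -0.10    -0.30     0.60]
Cofactors of I−A, C_ij = (−1)^(i+j)·(minor ij) (rows/columns in the sector order above):
  C_11 = (0.85)(0.60) − (-0.35)(-0.30) = 0.4050
  C_12 = −[(-0.30)(0.60) − (-0.35)(-0.10)] = 0.2150
  C_13 = (-0.30)(-0.30) − (0.85)(-0.10) = 0.1750
  C_21 = −[(-0.45)(0.60) − (0.00)(-0.30)] = 0.2700
  C_22 = (0.90)(0.60) − (0.00)(-0.10) = 0.5400
  C_23 = −[(0.90)(-0.30) − (-0.45)(-0.10)] = 0.3150
  C_31 = (-0.45)(-0.35) − (0.00)(0.85) = 0.1575
  C_32 = −[(0.90)(-0.35) − (0.00)(-0.30)] = 0.3150
  C_33 = (0.90)(0.85) − (-0.45)(-0.30) = 0.6300
det(I−A) = Σ_j (I−A)_1j·C_1j = (0.90)(0.4050) + (-0.45)(0.2150) + (0.00)(0.1750) = 0.26775
adj(I−A) = Cᵀ =
  [ 0.4050   0.2700   0.1575]
  [ 0.2150   0.5400   0.3150]
  [ 0.1750   0.3150   0.6300]
(I − A)⁻¹ = adj(I−A) / det(I−A) ≈
  [   1.5126     1.0084     0.5882]
  [   0.8030     2.0168     1.1765]
  [   0.6536     1.1765     2.3529]
x = (I − A)⁻¹ d = adj(I−A)·d / det(I−A), with det(I−A) = 0.26775:
  x_F = (0.4050·240 + 0.2700·170 + 0.1575·90) / 0.26775 = 157.275 / 0.26775 ≈ 587.395
  x_D = (0.2150·240 + 0.5400·170 + 0.3150·90) / 0.26775 = 171.75 / 0.26775 ≈ 641.457
  x_L = (0.1750·240 + 0.3150·170 + 0.6300·90) / 0.26775 = 152.25 / 0.26775 ≈ 568.627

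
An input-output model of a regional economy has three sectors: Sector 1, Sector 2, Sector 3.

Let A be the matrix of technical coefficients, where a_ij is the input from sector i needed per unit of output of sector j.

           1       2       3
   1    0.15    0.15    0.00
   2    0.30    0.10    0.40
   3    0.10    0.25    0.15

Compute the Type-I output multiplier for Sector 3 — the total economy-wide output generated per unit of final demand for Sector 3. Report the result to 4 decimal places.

m_3 = 2.1497

I − A =
  [   0.85    -0.15     0.00]
  [  -0.30     0.90    -0.40]
  [  -0.10    -0.25     0.85]
Cofactors of I−A, C_ij = (−1)^(i+j)·(minor ij) (rows/columns in the sector order above):
  C_11 = (0.90)(0.85) − (-0.40)(-0.25) = 0.6650
  C_12 = −[(-0.30)(0.85) − (-0.40)(-0.10)] = 0.2950
  C_13 = (-0.30)(-0.25) − (0.90)(-0.10) = 0.1650
  C_21 = −[(-0.15)(0.85) − (0.00)(-0.25)] = 0.1275
  C_22 = (0.85)(0.85) − (0.00)(-0.10) = 0.7225
  C_23 = −[(0.85)(-0.25) − (-0.15)(-0.10)] = 0.2275
  C_31 = (-0.15)(-0.40) − (0.00)(0.90) = 0.0600
  C_32 = −[(0.85)(-0.40) − (0.00)(-0.30)] = 0.3400
  C_33 = (0.85)(0.90) − (-0.15)(-0.30) = 0.7200
det(I−A) = Σ_j (I−A)_1j·C_1j = (0.85)(0.6650) + (-0.15)(0.2950) + (0.00)(0.1650) = 0.5210
adj(I−A) = Cᵀ =
  [ 0.6650   0.1275   0.0600]
  [ 0.2950   0.7225   0.3400]
  [ 0.1650   0.2275   0.7200]
(I − A)⁻¹ = adj(I−A) / det(I−A) ≈
  [   1.27639     0.24472     0.11516]
  [   0.56622     1.38676     0.65259]
  [   0.31670     0.43666     1.38196]
The output multiplier for sector j is the column-j sum of the Leontief inverse (I − A)⁻¹ = adj(I−A) / det(I−A).
Column 3 of adj(I−A): (0.0600, 0.3400, 0.7200); det(I−A) = 0.5210.
m_3 = (0.0600 + 0.3400 + 0.7200) / 0.5210 = 1.12 / 0.5210 ≈ 2.1497.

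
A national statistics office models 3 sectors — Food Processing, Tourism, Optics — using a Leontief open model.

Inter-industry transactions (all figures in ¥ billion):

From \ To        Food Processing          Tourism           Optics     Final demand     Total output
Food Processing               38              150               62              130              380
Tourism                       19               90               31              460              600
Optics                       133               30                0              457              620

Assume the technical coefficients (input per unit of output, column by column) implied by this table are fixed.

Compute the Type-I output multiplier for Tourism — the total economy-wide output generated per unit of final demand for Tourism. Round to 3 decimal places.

m_T = 1.750

Technical coefficients a_ij = z_ij / X_j:
  a_FF = 38/380 = 0.10, a_TF = 19/380 = 0.05, a_OF = 133/380 = 0.35
  a_FT = 150/600 = 0.25, a_TT = 90/600 = 0.15, a_OT = 30/600 = 0.05
  a_FO = 62/620 = 0.10, a_TO = 31/620 = 0.05, a_OO = 0/620 = 0.00
I − A =
  [   0.90    -0.25    -0.10]
  [  -0.05     0.85    -0.05]
  [  -0.35    -0.05     1.00]
Cofactors of I−A, C_ij = (−1)^(i+j)·(minor ij) (rows/columns in the sector order above):
  C_11 = (0.85)(1.00) − (-0.05)(-0.05) = 0.8475
  C_12 = −[(-0.05)(1.00) − (-0.05)(-0.35)] = 0.0675
  C_13 = (-0.05)(-0.05) − (0.85)(-0.35) = 0.3000
  C_21 = −[(-0.25)(1.00) − (-0.10)(-0.05)] = 0.2550
  C_22 = (0.90)(1.00) − (-0.10)(-0.35) = 0.8650
  C_23 = −[(0.90)(-0.05) − (-0.25)(-0.35)] = 0.1325
  C_31 = (-0.25)(-0.05) − (-0.10)(0.85) = 0.0975
  C_32 = −[(0.90)(-0.05) − (-0.10)(-0.05)] = 0.0500
  C_33 = (0.90)(0.85) − (-0.25)(-0.05) = 0.7525
det(I−A) = Σ_j (I−A)_1j·C_1j = (0.90)(0.8475) + (-0.25)(0.0675) + (-0.10)(0.3000) = 0.715875
adj(I−A) = Cᵀ =
  [ 0.8475   0.2550   0.0975]
  [ 0.0675   0.8650   0.0500]
  [ 0.3000   0.1325   0.7525]
(I − A)⁻¹ = adj(I−A) / det(I−A) ≈
  [   1.1839     0.3562     0.1362]
  [   0.0943     1.2083     0.0698]
  [   0.4191     0.1851     1.0512]
The output multiplier for sector j is the column-j sum of the Leontief inverse (I − A)⁻¹ = adj(I−A) / det(I−A).
Column T of adj(I−A): (0.2550, 0.8650, 0.1325); det(I−A) = 0.715875.
m_T = (0.2550 + 0.8650 + 0.1325) / 0.715875 = 1.2525 / 0.715875 ≈ 1.750.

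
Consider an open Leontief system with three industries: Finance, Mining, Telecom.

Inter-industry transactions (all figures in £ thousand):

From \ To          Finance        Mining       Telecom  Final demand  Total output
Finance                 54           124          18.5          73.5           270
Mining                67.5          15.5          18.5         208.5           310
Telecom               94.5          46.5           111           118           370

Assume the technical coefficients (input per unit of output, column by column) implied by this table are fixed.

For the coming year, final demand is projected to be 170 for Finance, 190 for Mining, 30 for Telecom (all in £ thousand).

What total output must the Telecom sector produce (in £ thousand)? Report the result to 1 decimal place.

x_3 = 306.9

Technical coefficients a_ij = z_ij / X_j:
  a_11 = 54/270 = 0.20, a_21 = 67.5/270 = 0.25, a_31 = 94.5/270 = 0.35
  a_12 = 124/310 = 0.40, a_22 = 15.5/310 = 0.05, a_32 = 46.5/310 = 0.15
  a_13 = 18.5/370 = 0.05, a_23 = 18.5/370 = 0.05, a_33 = 111/370 = 0.30
I − A =
  [   0.80    -0.40    -0.05]
  [  -0.25     0.95    -0.05]
  [  -0.35    -0.15     0.70]
Cofactors of I−A, C_ij = (−1)^(i+j)·(minor ij) (rows/columns in the sector order above):
  C_11 = (0.95)(0.70) − (-0.05)(-0.15) = 0.6575
  C_12 = −[(-0.25)(0.70) − (-0.05)(-0.35)] = 0.1925
  C_13 = (-0.25)(-0.15) − (0.95)(-0.35) = 0.3700
  C_21 = −[(-0.40)(0.70) − (-0.05)(-0.15)] = 0.2875
  C_22 = (0.80)(0.70) − (-0.05)(-0.35) = 0.5425
  C_23 = −[(0.80)(-0.15) − (-0.40)(-0.35)] = 0.2600
  C_31 = (-0.40)(-0.05) − (-0.05)(0.95) = 0.0675
  C_32 = −[(0.80)(-0.05) − (-0.05)(-0.25)] = 0.0525
  C_33 = (0.80)(0.95) − (-0.40)(-0.25) = 0.6600
det(I−A) = Σ_j (I−A)_1j·C_1j = (0.80)(0.6575) + (-0.40)(0.1925) + (-0.05)(0.3700) = 0.4305
adj(I−A) = Cᵀ =
  [ 0.6575   0.2875   0.0675]
  [ 0.1925   0.5425   0.0525]
  [ 0.3700   0.2600   0.6600]
(I − A)⁻¹ = adj(I−A) / det(I−A) ≈
  [   1.5273     0.6678     0.1568]
  [   0.4472     1.2602     0.1220]
  [   0.8595     0.6039     1.5331]
x = (I − A)⁻¹ d = adj(I−A)·d / det(I−A), with det(I−A) = 0.4305:
  x_1 = (0.6575·170 + 0.2875·190 + 0.0675·30) / 0.4305 = 168.425 / 0.4305 ≈ 391.2
  x_2 = (0.1925·170 + 0.5425·190 + 0.0525·30) / 0.4305 = 137.375 / 0.4305 ≈ 319.1
  x_3 = (0.3700·170 + 0.2600·190 + 0.6600·30) / 0.4305 = 132.10 / 0.4305 ≈ 306.9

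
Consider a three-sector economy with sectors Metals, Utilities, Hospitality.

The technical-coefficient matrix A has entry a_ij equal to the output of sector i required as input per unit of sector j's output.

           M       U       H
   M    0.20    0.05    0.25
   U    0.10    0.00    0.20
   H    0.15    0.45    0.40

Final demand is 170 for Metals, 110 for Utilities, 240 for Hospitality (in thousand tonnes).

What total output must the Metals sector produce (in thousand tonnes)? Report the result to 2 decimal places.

x_M = 464.48

I − A =
  [   0.80    -0.05    -0.25]
  [  -0.10     1.00    -0.20]
  [  -0.15    -0.45     0.60]
Cofactors of I−A, C_ij = (−1)^(i+j)·(minor ij) (rows/columns in the sector order above):
  C_11 = (1.00)(0.60) − (-0.20)(-0.45) = 0.5100
  C_12 = −[(-0.10)(0.60) − (-0.20)(-0.15)] = 0.0900
  C_13 = (-0.10)(-0.45) − (1.00)(-0.15) = 0.1950
  C_21 = −[(-0.05)(0.60) − (-0.25)(-0.45)] = 0.1425
  C_22 = (0.80)(0.60) − (-0.25)(-0.15) = 0.4425
  C_23 = −[(0.80)(-0.45) − (-0.05)(-0.15)] = 0.3675
  C_31 = (-0.05)(-0.20) − (-0.25)(1.00) = 0.2600
  C_32 = −[(0.80)(-0.20) − (-0.25)(-0.10)] = 0.1850
  C_33 = (0.80)(1.00) − (-0.05)(-0.10) = 0.7950
det(I−A) = Σ_j (I−A)_1j·C_1j = (0.80)(0.5100) + (-0.05)(0.0900) + (-0.25)(0.1950) = 0.35475
adj(I−A) = Cᵀ =
  [ 0.5100   0.1425   0.2600]
  [ 0.0900   0.4425   0.1850]
  [ 0.1950   0.3675   0.7950]
(I − A)⁻¹ = adj(I−A) / det(I−A) ≈
  [   1.4376     0.4017     0.7329]
  [   0.2537     1.2474     0.5215]
  [   0.5497     1.0359     2.2410]
x = (I − A)⁻¹ d = adj(I−A)·d / det(I−A), with det(I−A) = 0.35475:
  x_M = (0.5100·170 + 0.1425·110 + 0.2600·240) / 0.35475 = 164.775 / 0.35475 ≈ 464.48
  x_U = (0.0900·170 + 0.4425·110 + 0.1850·240) / 0.35475 = 108.375 / 0.35475 ≈ 305.50
  x_H = (0.1950·170 + 0.3675·110 + 0.7950·240) / 0.35475 = 264.375 / 0.35475 ≈ 745.24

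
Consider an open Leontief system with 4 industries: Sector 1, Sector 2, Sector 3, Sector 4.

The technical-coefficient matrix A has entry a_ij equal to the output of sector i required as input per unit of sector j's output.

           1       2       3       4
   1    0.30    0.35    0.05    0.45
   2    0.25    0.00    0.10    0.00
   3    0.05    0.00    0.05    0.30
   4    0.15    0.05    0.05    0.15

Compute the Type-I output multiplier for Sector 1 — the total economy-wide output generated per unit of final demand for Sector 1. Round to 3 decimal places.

I − A =
  [   0.70    -0.35    -0.05    -0.45]
  [  -0.25     1.00    -0.10     0.00]
  [  -0.05     0.00     0.95    -0.30]
  [  -0.15    -0.05    -0.05     0.85]
Compute the cofactors C_ij = (−1)^(i+j)·(3×3 minor ij) of I−A; the adjugate is their transpose:
adj(I−A) = Cᵀ =
  [ 0.791000   0.299500   0.097000   0.453000]
  [ 0.206875   0.485125   0.069000   0.133875]
  [ 0.091250   0.042250   0.447500   0.206250]
  [ 0.157125   0.083875   0.047500   0.577625]
det(I−A) = Σ_j (I−A)_1j·C_1j = (0.70)(0.791000) + (-0.35)(0.206875) + (-0.05)(0.091250) + (-0.45)(0.157125) = 0.406025
(I − A)⁻¹ = adj(I−A) / det(I−A) ≈
  [   1.9482     0.7376     0.2389     1.1157]
  [   0.5095     1.1948     0.1699     0.3297]
  [   0.2247     0.1041     1.1021     0.5080]
  [   0.3870     0.2066     0.1170     1.4226]
The output multiplier for sector j is the column-j sum of the Leontief inverse (I − A)⁻¹ = adj(I−A) / det(I−A).
Column 1 of adj(I−A): (0.791000, 0.206875, 0.091250, 0.157125); det(I−A) = 0.406025.
m_1 = (0.791000 + 0.206875 + 0.091250 + 0.157125) / 0.406025 = 1.24625 / 0.406025 ≈ 3.069.

m_1 = 3.069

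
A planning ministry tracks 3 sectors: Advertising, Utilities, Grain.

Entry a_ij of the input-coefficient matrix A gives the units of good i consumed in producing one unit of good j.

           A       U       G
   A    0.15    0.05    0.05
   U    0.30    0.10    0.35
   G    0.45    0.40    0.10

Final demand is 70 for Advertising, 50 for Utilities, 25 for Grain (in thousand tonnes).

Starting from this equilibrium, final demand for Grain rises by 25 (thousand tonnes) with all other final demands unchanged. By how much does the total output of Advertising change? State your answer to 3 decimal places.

Δx_A = 2.994

I − A =
  [   0.85    -0.05    -0.05]
  [  -0.30     0.90    -0.35]
  [  -0.45    -0.40     0.90]
Cofactors of I−A, C_ij = (−1)^(i+j)·(minor ij) (rows/columns in the sector order above):
  C_11 = (0.90)(0.90) − (-0.35)(-0.40) = 0.6700
  C_12 = −[(-0.30)(0.90) − (-0.35)(-0.45)] = 0.4275
  C_13 = (-0.30)(-0.40) − (0.90)(-0.45) = 0.5250
  C_21 = −[(-0.05)(0.90) − (-0.05)(-0.40)] = 0.0650
  C_22 = (0.85)(0.90) − (-0.05)(-0.45) = 0.7425
  C_23 = −[(0.85)(-0.40) − (-0.05)(-0.45)] = 0.3625
  C_31 = (-0.05)(-0.35) − (-0.05)(0.90) = 0.0625
  C_32 = −[(0.85)(-0.35) − (-0.05)(-0.30)] = 0.3125
  C_33 = (0.85)(0.90) − (-0.05)(-0.30) = 0.7500
det(I−A) = Σ_j (I−A)_1j·C_1j = (0.85)(0.6700) + (-0.05)(0.4275) + (-0.05)(0.5250) = 0.521875
adj(I−A) = Cᵀ =
  [ 0.6700   0.0650   0.0625]
  [ 0.4275   0.7425   0.3125]
  [ 0.5250   0.3625   0.7500]
(I − A)⁻¹ = adj(I−A) / det(I−A) ≈
  [   1.2838     0.1246     0.1198]
  [   0.8192     1.4228     0.5988]
  [   1.0060     0.6946     1.4371]
Δx = (I − A)⁻¹ Δd with Δd having +25 in the Grain component and 0 elsewhere.
So Δx_A = L_AG · (+25), where L_AG = adj(I−A)_AG / det(I−A) = 0.0625 / 0.521875.
Δx_A = 0.0625 × (+25) / 0.521875 = 1.5625 / 0.521875 ≈ 2.994.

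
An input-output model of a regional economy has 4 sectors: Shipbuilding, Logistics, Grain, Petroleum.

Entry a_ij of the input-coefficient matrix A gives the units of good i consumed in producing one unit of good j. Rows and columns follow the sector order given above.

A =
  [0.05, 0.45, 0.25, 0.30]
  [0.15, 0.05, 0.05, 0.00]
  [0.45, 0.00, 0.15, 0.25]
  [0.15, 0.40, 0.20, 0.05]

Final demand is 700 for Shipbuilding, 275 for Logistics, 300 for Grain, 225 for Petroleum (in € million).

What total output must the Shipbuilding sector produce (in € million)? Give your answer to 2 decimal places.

I − A =
  [   0.95    -0.45    -0.25    -0.30]
  [  -0.15     0.95    -0.05     0.00]
  [  -0.45     0.00     0.85    -0.25]
  [  -0.15    -0.40    -0.20     0.95]
Compute the cofactors C_ij = (−1)^(i+j)·(3×3 minor ij) of I−A; the adjugate is their transpose:
adj(I−A) = Cᵀ =
  [ 0.714625   0.467875   0.310000   0.307250]
  [ 0.136875   0.538125   0.087500   0.066250]
  [ 0.456750   0.358250   0.732500   0.337000]
  [ 0.266625   0.375875   0.240000   0.592750]
det(I−A) = Σ_j (I−A)_1j·C_1j = (0.95)(0.714625) + (-0.45)(0.136875) + (-0.25)(0.456750) + (-0.30)(0.266625) = 0.423125
(I − A)⁻¹ = adj(I−A) / det(I−A) ≈
  [   1.6889     1.1058     0.7326     0.7261]
  [   0.3235     1.2718     0.2068     0.1566]
  [   1.0795     0.8467     1.7312     0.7965]
  [   0.6301     0.8883     0.5672     1.4009]
x = (I − A)⁻¹ d = adj(I−A)·d / det(I−A), with det(I−A) = 0.423125:
  x_1 = (0.714625·700 + 0.467875·275 + 0.310000·300 + 0.307250·225) / 0.423125 = 791.034375 / 0.423125 ≈ 1869.51
  x_2 = (0.136875·700 + 0.538125·275 + 0.087500·300 + 0.066250·225) / 0.423125 = 284.953125 / 0.423125 ≈ 673.45
  x_3 = (0.456750·700 + 0.358250·275 + 0.732500·300 + 0.337000·225) / 0.423125 = 713.81875 / 0.423125 ≈ 1687.02
  x_4 = (0.266625·700 + 0.375875·275 + 0.240000·300 + 0.592750·225) / 0.423125 = 495.371875 / 0.423125 ≈ 1170.75

x_1 = 1869.51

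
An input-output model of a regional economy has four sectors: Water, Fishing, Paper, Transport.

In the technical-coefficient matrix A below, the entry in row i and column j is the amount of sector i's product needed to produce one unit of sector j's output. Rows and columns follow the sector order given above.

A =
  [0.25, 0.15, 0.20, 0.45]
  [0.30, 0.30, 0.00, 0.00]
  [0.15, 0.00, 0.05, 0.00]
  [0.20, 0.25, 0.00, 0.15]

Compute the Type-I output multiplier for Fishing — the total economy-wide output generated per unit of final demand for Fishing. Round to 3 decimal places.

I − A =
  [   0.75    -0.15    -0.20    -0.45]
  [  -0.30     0.70     0.00     0.00]
  [  -0.15     0.00     0.95     0.00]
  [  -0.20    -0.25     0.00     0.85]
Compute the cofactors C_ij = (−1)^(i+j)·(3×3 minor ij) of I−A; the adjugate is their transpose:
adj(I−A) = Cᵀ =
  [ 0.565250   0.228000   0.119000   0.299250]
  [ 0.242250   0.494625   0.051000   0.128250]
  [ 0.089250   0.036000   0.311250   0.047250]
  [ 0.204250   0.199125   0.043000   0.435000]
det(I−A) = Σ_j (I−A)_1j·C_1j = (0.75)(0.565250) + (-0.15)(0.242250) + (-0.20)(0.089250) + (-0.45)(0.204250) = 0.2778375
(I − A)⁻¹ = adj(I−A) / det(I−A) ≈
  [   2.0345     0.8206     0.4283     1.0771]
  [   0.8719     1.7803     0.1836     0.4616]
  [   0.3212     0.1296     1.1203     0.1701]
  [   0.7351     0.7167     0.1548     1.5657]
The output multiplier for sector j is the column-j sum of the Leontief inverse (I − A)⁻¹ = adj(I−A) / det(I−A).
Column 2 of adj(I−A): (0.228000, 0.494625, 0.036000, 0.199125); det(I−A) = 0.2778375.
m_2 = (0.228000 + 0.494625 + 0.036000 + 0.199125) / 0.2778375 = 0.95775 / 0.2778375 ≈ 3.447.

m_2 = 3.447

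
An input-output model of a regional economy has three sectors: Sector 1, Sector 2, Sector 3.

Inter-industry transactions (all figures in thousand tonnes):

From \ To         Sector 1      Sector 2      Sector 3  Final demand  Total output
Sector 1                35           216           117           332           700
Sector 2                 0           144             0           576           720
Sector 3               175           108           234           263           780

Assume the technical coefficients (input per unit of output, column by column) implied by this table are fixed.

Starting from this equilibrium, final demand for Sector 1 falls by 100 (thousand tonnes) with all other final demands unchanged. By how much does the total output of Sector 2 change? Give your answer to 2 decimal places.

Δx_2 = 0.00

Technical coefficients a_ij = z_ij / X_j:
  a_11 = 35/700 = 0.05, a_21 = 0/700 = 0.00, a_31 = 175/700 = 0.25
  a_12 = 216/720 = 0.30, a_22 = 144/720 = 0.20, a_32 = 108/720 = 0.15
  a_13 = 117/780 = 0.15, a_23 = 0/780 = 0.00, a_33 = 234/780 = 0.30
I − A =
  [   0.95    -0.30    -0.15]
  [   0.00     0.80     0.00]
  [  -0.25    -0.15     0.70]
Cofactors of I−A, C_ij = (−1)^(i+j)·(minor ij) (rows/columns in the sector order above):
  C_11 = (0.80)(0.70) − (0.00)(-0.15) = 0.5600
  C_12 = −[(0.00)(0.70) − (0.00)(-0.25)] = 0.0000
  C_13 = (0.00)(-0.15) − (0.80)(-0.25) = 0.2000
  C_21 = −[(-0.30)(0.70) − (-0.15)(-0.15)] = 0.2325
  C_22 = (0.95)(0.70) − (-0.15)(-0.25) = 0.6275
  C_23 = −[(0.95)(-0.15) − (-0.30)(-0.25)] = 0.2175
  C_31 = (-0.30)(0.00) − (-0.15)(0.80) = 0.1200
  C_32 = −[(0.95)(0.00) − (-0.15)(0.00)] = 0.0000
  C_33 = (0.95)(0.80) − (-0.30)(0.00) = 0.7600
det(I−A) = Σ_j (I−A)_1j·C_1j = (0.95)(0.5600) + (-0.30)(0.0000) + (-0.15)(0.2000) = 0.5020
adj(I−A) = Cᵀ =
  [ 0.5600   0.2325   0.1200]
  [ 0.0000   0.6275   0.0000]
  [ 0.2000   0.2175   0.7600]
(I − A)⁻¹ = adj(I−A) / det(I−A) ≈
  [   1.1155     0.4631     0.2390]
  [   0.0000     1.2500     0.0000]
  [   0.3984     0.4333     1.5139]
Δx = (I − A)⁻¹ Δd with Δd having -100 in the Sector 1 component and 0 elsewhere.
So Δx_2 = L_21 · (-100), where L_21 = adj(I−A)_21 / det(I−A) = 0.0000 / 0.5020.
Δx_2 = 0.0000 × (-100) / 0.5020 = 0.00 / 0.5020 = 0.00.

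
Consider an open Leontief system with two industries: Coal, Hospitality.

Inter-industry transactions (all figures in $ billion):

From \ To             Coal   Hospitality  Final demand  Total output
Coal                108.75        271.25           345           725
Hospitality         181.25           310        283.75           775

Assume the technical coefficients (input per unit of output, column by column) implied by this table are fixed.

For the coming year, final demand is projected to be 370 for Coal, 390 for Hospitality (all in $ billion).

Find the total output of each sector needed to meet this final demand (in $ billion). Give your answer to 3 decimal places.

x_1 = 848.521, x_2 = 1003.550

Technical coefficients a_ij = z_ij / X_j:
  a_11 = 108.75/725 = 0.15, a_21 = 181.25/725 = 0.25
  a_12 = 271.25/775 = 0.35, a_22 = 310/775 = 0.40
I − A =
  [   0.85    -0.35]
  [  -0.25     0.60]
det(I−A) = (0.85)(0.60) − (-0.35)(-0.25) = 0.4225
adj(I−A) = [[0.60, 0.35], [0.25, 0.85]]
(I − A)⁻¹ = adj(I−A) / det(I−A) ≈
  [   1.4201     0.8284]
  [   0.5917     2.0118]
x = (I − A)⁻¹ d = adj(I−A)·d / det(I−A), with det(I−A) = 0.4225:
  x_1 = (0.60·370 + 0.35·390) / 0.4225 = 358.50 / 0.4225 ≈ 848.521
  x_2 = (0.25·370 + 0.85·390) / 0.4225 = 424.00 / 0.4225 ≈ 1003.550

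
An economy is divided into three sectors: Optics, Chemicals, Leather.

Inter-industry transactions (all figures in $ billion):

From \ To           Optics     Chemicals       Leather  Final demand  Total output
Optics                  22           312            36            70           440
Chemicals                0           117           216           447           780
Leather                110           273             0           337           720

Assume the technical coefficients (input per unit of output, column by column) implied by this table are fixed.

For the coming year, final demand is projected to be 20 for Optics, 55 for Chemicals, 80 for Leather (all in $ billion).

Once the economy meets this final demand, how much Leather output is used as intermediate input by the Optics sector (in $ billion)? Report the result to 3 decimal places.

Technical coefficients a_ij = z_ij / X_j:
  a_11 = 22/440 = 0.05, a_21 = 0/440 = 0.00, a_31 = 110/440 = 0.25
  a_12 = 312/780 = 0.40, a_22 = 117/780 = 0.15, a_32 = 273/780 = 0.35
  a_13 = 36/720 = 0.05, a_23 = 216/720 = 0.30, a_33 = 0/720 = 0.00
I − A =
  [   0.95    -0.40    -0.05]
  [   0.00     0.85    -0.30]
  [  -0.25    -0.35     1.00]
Cofactors of I−A, C_ij = (−1)^(i+j)·(minor ij) (rows/columns in the sector order above):
  C_11 = (0.85)(1.00) − (-0.30)(-0.35) = 0.7450
  C_12 = −[(0.00)(1.00) − (-0.30)(-0.25)] = 0.0750
  C_13 = (0.00)(-0.35) − (0.85)(-0.25) = 0.2125
  C_21 = −[(-0.40)(1.00) − (-0.05)(-0.35)] = 0.4175
  C_22 = (0.95)(1.00) − (-0.05)(-0.25) = 0.9375
  C_23 = −[(0.95)(-0.35) − (-0.40)(-0.25)] = 0.4325
  C_31 = (-0.40)(-0.30) − (-0.05)(0.85) = 0.1625
  C_32 = −[(0.95)(-0.30) − (-0.05)(0.00)] = 0.2850
  C_33 = (0.95)(0.85) − (-0.40)(0.00) = 0.8075
det(I−A) = Σ_j (I−A)_1j·C_1j = (0.95)(0.7450) + (-0.40)(0.0750) + (-0.05)(0.2125) = 0.667125
adj(I−A) = Cᵀ =
  [ 0.7450   0.4175   0.1625]
  [ 0.0750   0.9375   0.2850]
  [ 0.2125   0.4325   0.8075]
(I − A)⁻¹ = adj(I−A) / det(I−A) ≈
  [   1.1167     0.6258     0.2436]
  [   0.1124     1.4053     0.4272]
  [   0.3185     0.6483     1.2104]
First solve x = (I − A)⁻¹ d = adj(I−A)·d / det(I−A); in particular x_1 = (0.7450·20 + 0.4175·55 + 0.1625·80) / 0.667125 = 50.8625 / 0.667125 ≈ 76.24133.
Intermediate flow from 3 to 1: z_31 = a_31 · x_1 = 0.25 × 50.8625 / 0.667125 = 12.715625 / 0.667125 ≈ 19.060.

z_31 = 19.060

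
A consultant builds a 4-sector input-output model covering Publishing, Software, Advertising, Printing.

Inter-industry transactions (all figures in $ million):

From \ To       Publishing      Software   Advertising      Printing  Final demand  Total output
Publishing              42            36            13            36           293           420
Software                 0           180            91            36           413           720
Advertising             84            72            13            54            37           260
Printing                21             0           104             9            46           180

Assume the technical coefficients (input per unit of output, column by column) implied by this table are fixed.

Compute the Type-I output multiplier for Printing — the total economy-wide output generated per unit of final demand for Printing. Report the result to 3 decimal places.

m_4 = 2.809

Technical coefficients a_ij = z_ij / X_j:
  a_11 = 42/420 = 0.10, a_21 = 0/420 = 0.00, a_31 = 84/420 = 0.20, a_41 = 21/420 = 0.05
  a_12 = 36/720 = 0.05, a_22 = 180/720 = 0.25, a_32 = 72/720 = 0.10, a_42 = 0/720 = 0.00
  a_13 = 13/260 = 0.05, a_23 = 91/260 = 0.35, a_33 = 13/260 = 0.05, a_43 = 104/260 = 0.40
  a_14 = 36/180 = 0.20, a_24 = 36/180 = 0.20, a_34 = 54/180 = 0.30, a_44 = 9/180 = 0.05
I − A =
  [   0.90    -0.05    -0.05    -0.20]
  [   0.00     0.75    -0.35    -0.20]
  [  -0.20    -0.10     0.95    -0.30]
  [  -0.05     0.00    -0.40     0.95]
Compute the cofactors C_ij = (−1)^(i+j)·(3×3 minor ij) of I−A; the adjugate is their transpose:
adj(I−A) = Cᵀ =
  [ 0.545625   0.051875   0.116250   0.162500]
  [ 0.097250   0.668500   0.368250   0.277500]
  [ 0.154750   0.094750   0.633250   0.252500]
  [ 0.093875   0.042625   0.272750   0.598750]
det(I−A) = Σ_j (I−A)_1j·C_1j = (0.90)(0.545625) + (-0.05)(0.097250) + (-0.05)(0.154750) + (-0.20)(0.093875) = 0.4596875
(I − A)⁻¹ = adj(I−A) / det(I−A) ≈
  [   1.1869     0.1128     0.2529     0.3535]
  [   0.2116     1.4542     0.8011     0.6037]
  [   0.3366     0.2061     1.3776     0.5493]
  [   0.2042     0.0927     0.5933     1.3025]
The output multiplier for sector j is the column-j sum of the Leontief inverse (I − A)⁻¹ = adj(I−A) / det(I−A).
Column 4 of adj(I−A): (0.162500, 0.277500, 0.252500, 0.598750); det(I−A) = 0.4596875.
m_4 = (0.162500 + 0.277500 + 0.252500 + 0.598750) / 0.4596875 = 1.29125 / 0.4596875 ≈ 2.809.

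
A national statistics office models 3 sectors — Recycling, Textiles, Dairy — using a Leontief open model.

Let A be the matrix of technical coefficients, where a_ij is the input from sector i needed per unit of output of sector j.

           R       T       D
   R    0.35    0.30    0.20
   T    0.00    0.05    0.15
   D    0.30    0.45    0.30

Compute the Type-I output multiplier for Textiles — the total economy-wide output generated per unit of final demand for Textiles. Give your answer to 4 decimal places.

I − A =
  [   0.65    -0.30    -0.20]
  [   0.00     0.95    -0.15]
  [  -0.30    -0.45     0.70]
Cofactors of I−A, C_ij = (−1)^(i+j)·(minor ij) (rows/columns in the sector order above):
  C_11 = (0.95)(0.70) − (-0.15)(-0.45) = 0.5975
  C_12 = −[(0.00)(0.70) − (-0.15)(-0.30)] = 0.0450
  C_13 = (0.00)(-0.45) − (0.95)(-0.30) = 0.2850
  C_21 = −[(-0.30)(0.70) − (-0.20)(-0.45)] = 0.3000
  C_22 = (0.65)(0.70) − (-0.20)(-0.30) = 0.3950
  C_23 = −[(0.65)(-0.45) − (-0.30)(-0.30)] = 0.3825
  C_31 = (-0.30)(-0.15) − (-0.20)(0.95) = 0.2350
  C_32 = −[(0.65)(-0.15) − (-0.20)(0.00)] = 0.0975
  C_33 = (0.65)(0.95) − (-0.30)(0.00) = 0.6175
det(I−A) = Σ_j (I−A)_1j·C_1j = (0.65)(0.5975) + (-0.30)(0.0450) + (-0.20)(0.2850) = 0.317875
adj(I−A) = Cᵀ =
  [ 0.5975   0.3000   0.2350]
  [ 0.0450   0.3950   0.0975]
  [ 0.2850   0.3825   0.6175]
(I − A)⁻¹ = adj(I−A) / det(I−A) ≈
  [   1.87967     0.94377     0.73928]
  [   0.14157     1.24263     0.30672]
  [   0.89658     1.20330     1.94259]
The output multiplier for sector j is the column-j sum of the Leontief inverse (I − A)⁻¹ = adj(I−A) / det(I−A).
Column T of adj(I−A): (0.3000, 0.3950, 0.3825); det(I−A) = 0.317875.
m_T = (0.3000 + 0.3950 + 0.3825) / 0.317875 = 1.0775 / 0.317875 ≈ 3.3897.

m_T = 3.3897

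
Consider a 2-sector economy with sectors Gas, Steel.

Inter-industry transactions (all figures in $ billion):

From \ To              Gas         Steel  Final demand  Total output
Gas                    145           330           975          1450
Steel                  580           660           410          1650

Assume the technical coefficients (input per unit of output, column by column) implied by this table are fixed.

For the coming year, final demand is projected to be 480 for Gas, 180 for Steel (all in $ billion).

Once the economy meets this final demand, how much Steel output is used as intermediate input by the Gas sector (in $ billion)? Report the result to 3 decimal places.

Technical coefficients a_ij = z_ij / X_j:
  a_GG = 145/1450 = 0.10, a_SG = 580/1450 = 0.40
  a_GS = 330/1650 = 0.20, a_SS = 660/1650 = 0.40
I − A =
  [   0.90    -0.20]
  [  -0.40     0.60]
det(I−A) = (0.90)(0.60) − (-0.20)(-0.40) = 0.4600
adj(I−A) = [[0.60, 0.20], [0.40, 0.90]]
(I − A)⁻¹ = adj(I−A) / det(I−A) ≈
  [   1.3043     0.4348]
  [   0.8696     1.9565]
First solve x = (I − A)⁻¹ d = adj(I−A)·d / det(I−A); in particular x_G = (0.60·480 + 0.20·180) / 0.4600 = 324.00 / 0.4600 ≈ 704.34783.
Intermediate flow from S to G: z_SG = a_SG · x_G = 0.40 × 324.00 / 0.4600 = 129.60 / 0.4600 ≈ 281.739.

z_SG = 281.739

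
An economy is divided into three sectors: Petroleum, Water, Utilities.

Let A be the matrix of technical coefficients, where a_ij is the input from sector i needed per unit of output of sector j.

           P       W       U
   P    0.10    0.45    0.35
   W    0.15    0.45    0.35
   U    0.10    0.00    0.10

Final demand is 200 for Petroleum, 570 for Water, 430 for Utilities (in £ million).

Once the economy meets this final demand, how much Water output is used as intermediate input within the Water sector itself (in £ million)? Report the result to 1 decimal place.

z_WW = 815.4

I − A =
  [   0.90    -0.45    -0.35]
  [  -0.15     0.55    -0.35]
  [  -0.10     0.00     0.90]
Cofactors of I−A, C_ij = (−1)^(i+j)·(minor ij) (rows/columns in the sector order above):
  C_11 = (0.55)(0.90) − (-0.35)(0.00) = 0.4950
  C_12 = −[(-0.15)(0.90) − (-0.35)(-0.10)] = 0.1700
  C_13 = (-0.15)(0.00) − (0.55)(-0.10) = 0.0550
  C_21 = −[(-0.45)(0.90) − (-0.35)(0.00)] = 0.4050
  C_22 = (0.90)(0.90) − (-0.35)(-0.10) = 0.7750
  C_23 = −[(0.90)(0.00) − (-0.45)(-0.10)] = 0.0450
  C_31 = (-0.45)(-0.35) − (-0.35)(0.55) = 0.3500
  C_32 = −[(0.90)(-0.35) − (-0.35)(-0.15)] = 0.3675
  C_33 = (0.90)(0.55) − (-0.45)(-0.15) = 0.4275
det(I−A) = Σ_j (I−A)_1j·C_1j = (0.90)(0.4950) + (-0.45)(0.1700) + (-0.35)(0.0550) = 0.34975
adj(I−A) = Cᵀ =
  [ 0.4950   0.4050   0.3500]
  [ 0.1700   0.7750   0.3675]
  [ 0.0550   0.0450   0.4275]
(I − A)⁻¹ = adj(I−A) / det(I−A) ≈
  [   1.4153     1.1580     1.0007]
  [   0.4861     2.2159     1.0508]
  [   0.1573     0.1287     1.2223]
First solve x = (I − A)⁻¹ d = adj(I−A)·d / det(I−A); in particular x_W = (0.1700·200 + 0.7750·570 + 0.3675·430) / 0.34975 = 633.775 / 0.34975 ≈ 1812.080.
Intermediate flow from W to W: z_WW = a_WW · x_W = 0.45 × 633.775 / 0.34975 = 285.19875 / 0.34975 ≈ 815.4.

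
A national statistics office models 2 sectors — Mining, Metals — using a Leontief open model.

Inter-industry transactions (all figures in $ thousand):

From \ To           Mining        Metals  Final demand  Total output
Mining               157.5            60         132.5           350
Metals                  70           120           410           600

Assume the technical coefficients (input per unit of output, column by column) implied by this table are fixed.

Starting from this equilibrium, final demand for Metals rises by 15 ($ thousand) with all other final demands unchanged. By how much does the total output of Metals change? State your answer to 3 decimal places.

Technical coefficients a_ij = z_ij / X_j:
  a_11 = 157.5/350 = 0.45, a_21 = 70/350 = 0.20
  a_12 = 60/600 = 0.10, a_22 = 120/600 = 0.20
I − A =
  [   0.55    -0.10]
  [  -0.20     0.80]
det(I−A) = (0.55)(0.80) − (-0.10)(-0.20) = 0.4200
adj(I−A) = [[0.80, 0.10], [0.20, 0.55]]
(I − A)⁻¹ = adj(I−A) / det(I−A) ≈
  [   1.9048     0.2381]
  [   0.4762     1.3095]
Δx = (I − A)⁻¹ Δd with Δd having +15 in the Metals component and 0 elsewhere.
So Δx_2 = L_22 · (+15), where L_22 = adj(I−A)_22 / det(I−A) = 0.55 / 0.4200.
Δx_2 = 0.55 × (+15) / 0.4200 = 8.25 / 0.4200 ≈ 19.643.

Δx_2 = 19.643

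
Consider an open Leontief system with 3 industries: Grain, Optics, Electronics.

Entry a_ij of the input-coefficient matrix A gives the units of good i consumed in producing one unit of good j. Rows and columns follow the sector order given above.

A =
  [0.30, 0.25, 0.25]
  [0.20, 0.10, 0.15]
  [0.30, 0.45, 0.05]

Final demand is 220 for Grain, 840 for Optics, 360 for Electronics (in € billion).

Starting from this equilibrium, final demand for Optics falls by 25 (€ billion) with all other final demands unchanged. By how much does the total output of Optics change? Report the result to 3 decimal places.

Δx_2 = -36.646

I − A =
  [   0.70    -0.25    -0.25]
  [  -0.20     0.90    -0.15]
  [  -0.30    -0.45     0.95]
Cofactors of I−A, C_ij = (−1)^(i+j)·(minor ij) (rows/columns in the sector order above):
  C_11 = (0.90)(0.95) − (-0.15)(-0.45) = 0.7875
  C_12 = −[(-0.20)(0.95) − (-0.15)(-0.30)] = 0.2350
  C_13 = (-0.20)(-0.45) − (0.90)(-0.30) = 0.3600
  C_21 = −[(-0.25)(0.95) − (-0.25)(-0.45)] = 0.3500
  C_22 = (0.70)(0.95) − (-0.25)(-0.30) = 0.5900
  C_23 = −[(0.70)(-0.45) − (-0.25)(-0.30)] = 0.3900
  C_31 = (-0.25)(-0.15) − (-0.25)(0.90) = 0.2625
  C_32 = −[(0.70)(-0.15) − (-0.25)(-0.20)] = 0.1550
  C_33 = (0.70)(0.90) − (-0.25)(-0.20) = 0.5800
det(I−A) = Σ_j (I−A)_1j·C_1j = (0.70)(0.7875) + (-0.25)(0.2350) + (-0.25)(0.3600) = 0.4025
adj(I−A) = Cᵀ =
  [ 0.7875   0.3500   0.2625]
  [ 0.2350   0.5900   0.1550]
  [ 0.3600   0.3900   0.5800]
(I − A)⁻¹ = adj(I−A) / det(I−A) ≈
  [   1.9565     0.8696     0.6522]
  [   0.5839     1.4658     0.3851]
  [   0.8944     0.9689     1.4410]
Δx = (I − A)⁻¹ Δd with Δd having -25 in the Optics component and 0 elsewhere.
So Δx_2 = L_22 · (-25), where L_22 = adj(I−A)_22 / det(I−A) = 0.5900 / 0.4025.
Δx_2 = 0.5900 × (-25) / 0.4025 = -14.75 / 0.4025 ≈ -36.646.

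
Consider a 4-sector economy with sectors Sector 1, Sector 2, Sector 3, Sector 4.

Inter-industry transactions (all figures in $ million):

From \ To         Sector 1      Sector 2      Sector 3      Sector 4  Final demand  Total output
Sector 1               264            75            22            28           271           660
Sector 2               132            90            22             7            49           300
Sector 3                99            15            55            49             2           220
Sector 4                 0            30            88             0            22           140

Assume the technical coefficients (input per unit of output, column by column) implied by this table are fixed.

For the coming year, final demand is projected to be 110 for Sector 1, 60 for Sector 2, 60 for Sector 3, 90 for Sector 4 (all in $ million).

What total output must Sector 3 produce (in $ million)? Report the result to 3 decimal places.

x_3 = 289.655

Technical coefficients a_ij = z_ij / X_j:
  a_11 = 264/660 = 0.40, a_21 = 132/660 = 0.20, a_31 = 99/660 = 0.15, a_41 = 0/660 = 0.00
  a_12 = 75/300 = 0.25, a_22 = 90/300 = 0.30, a_32 = 15/300 = 0.05, a_42 = 30/300 = 0.10
  a_13 = 22/220 = 0.10, a_23 = 22/220 = 0.10, a_33 = 55/220 = 0.25, a_43 = 88/220 = 0.40
  a_14 = 28/140 = 0.20, a_24 = 7/140 = 0.05, a_34 = 49/140 = 0.35, a_44 = 0/140 = 0.00
I − A =
  [   0.60    -0.25    -0.10    -0.20]
  [  -0.20     0.70    -0.10    -0.05]
  [  -0.15    -0.05     0.75    -0.35]
  [   0.00    -0.10    -0.40     1.00]
Compute the cofactors C_ij = (−1)^(i+j)·(3×3 minor ij) of I−A; the adjugate is their transpose:
adj(I−A) = Cᵀ =
  [ 0.413750   0.180000   0.157500   0.146875]
  [ 0.140000   0.339000   0.108000   0.082750]
  [ 0.121250   0.091500   0.363000   0.155875]
  [ 0.062500   0.070500   0.156000   0.259250]
det(I−A) = Σ_j (I−A)_1j·C_1j = (0.60)(0.413750) + (-0.25)(0.140000) + (-0.10)(0.121250) + (-0.20)(0.062500) = 0.188625
(I − A)⁻¹ = adj(I−A) / det(I−A) ≈
  [   2.1935     0.9543     0.8350     0.7787]
  [   0.7422     1.7972     0.5726     0.4387]
  [   0.6428     0.4851     1.9245     0.8264]
  [   0.3313     0.3738     0.8270     1.3744]
x = (I − A)⁻¹ d = adj(I−A)·d / det(I−A), with det(I−A) = 0.188625:
  x_1 = (0.413750·110 + 0.180000·60 + 0.157500·60 + 0.146875·90) / 0.188625 = 78.98125 / 0.188625 ≈ 418.721
  x_2 = (0.140000·110 + 0.339000·60 + 0.108000·60 + 0.082750·90) / 0.188625 = 49.6675 / 0.188625 ≈ 263.313
  x_3 = (0.121250·110 + 0.091500·60 + 0.363000·60 + 0.155875·90) / 0.188625 = 54.63625 / 0.188625 ≈ 289.655
  x_4 = (0.062500·110 + 0.070500·60 + 0.156000·60 + 0.259250·90) / 0.188625 = 43.7975 / 0.188625 ≈ 232.194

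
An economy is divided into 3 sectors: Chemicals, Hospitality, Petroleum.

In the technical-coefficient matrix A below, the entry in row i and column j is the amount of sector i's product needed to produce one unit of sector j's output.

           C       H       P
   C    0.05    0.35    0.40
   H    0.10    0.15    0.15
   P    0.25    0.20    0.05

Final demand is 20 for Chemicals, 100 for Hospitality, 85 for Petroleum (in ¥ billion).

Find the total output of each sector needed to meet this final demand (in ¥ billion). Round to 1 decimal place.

x_C = 150.5, x_H = 164.2, x_P = 163.6

I − A =
  [   0.95    -0.35    -0.40]
  [  -0.10     0.85    -0.15]
  [  -0.25    -0.20     0.95]
Cofactors of I−A, C_ij = (−1)^(i+j)·(minor ij) (rows/columns in the sector order above):
  C_11 = (0.85)(0.95) − (-0.15)(-0.20) = 0.7775
  C_12 = −[(-0.10)(0.95) − (-0.15)(-0.25)] = 0.1325
  C_13 = (-0.10)(-0.20) − (0.85)(-0.25) = 0.2325
  C_21 = −[(-0.35)(0.95) − (-0.40)(-0.20)] = 0.4125
  C_22 = (0.95)(0.95) − (-0.40)(-0.25) = 0.8025
  C_23 = −[(0.95)(-0.20) − (-0.35)(-0.25)] = 0.2775
  C_31 = (-0.35)(-0.15) − (-0.40)(0.85) = 0.3925
  C_32 = −[(0.95)(-0.15) − (-0.40)(-0.10)] = 0.1825
  C_33 = (0.95)(0.85) − (-0.35)(-0.10) = 0.7725
det(I−A) = Σ_j (I−A)_1j·C_1j = (0.95)(0.7775) + (-0.35)(0.1325) + (-0.40)(0.2325) = 0.59925
adj(I−A) = Cᵀ =
  [ 0.7775   0.4125   0.3925]
  [ 0.1325   0.8025   0.1825]
  [ 0.2325   0.2775   0.7725]
(I − A)⁻¹ = adj(I−A) / det(I−A) ≈
  [   1.2975     0.6884     0.6550]
  [   0.2211     1.3392     0.3045]
  [   0.3880     0.4631     1.2891]
x = (I − A)⁻¹ d = adj(I−A)·d / det(I−A), with det(I−A) = 0.59925:
  x_C = (0.7775·20 + 0.4125·100 + 0.3925·85) / 0.59925 = 90.1625 / 0.59925 ≈ 150.5
  x_H = (0.1325·20 + 0.8025·100 + 0.1825·85) / 0.59925 = 98.4125 / 0.59925 ≈ 164.2
  x_P = (0.2325·20 + 0.2775·100 + 0.7725·85) / 0.59925 = 98.0625 / 0.59925 ≈ 163.6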